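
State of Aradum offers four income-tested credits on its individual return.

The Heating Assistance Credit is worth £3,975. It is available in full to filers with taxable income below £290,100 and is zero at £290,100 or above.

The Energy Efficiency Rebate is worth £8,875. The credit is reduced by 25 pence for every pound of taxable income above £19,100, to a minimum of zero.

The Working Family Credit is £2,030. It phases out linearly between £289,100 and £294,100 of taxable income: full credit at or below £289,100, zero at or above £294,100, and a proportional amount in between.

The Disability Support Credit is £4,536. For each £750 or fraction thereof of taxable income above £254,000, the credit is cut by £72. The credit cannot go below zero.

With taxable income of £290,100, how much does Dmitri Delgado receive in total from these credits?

£2,632

Heating Assistance Credit: £290,100 meets or exceeds the £290,100 cutoff, so the credit is £0.
Energy Efficiency Rebate: 25% of the £271,000 excess over £19,100 is £67,750 ≥ base, so the credit is £0.
Working Family Credit: £290,100 is £1,000 into a £5,000 phase-out range, leaving 4,000/5,000 of the credit: £2,030 × 4,000/5,000 = £1,624.
Disability Support Credit: income exceeds £254,000 by £36,100, which is 49 full-or-partial £750 increments; reduction = 49 × £72 = £3,528, leaving £1,008.
Total: £0 + £0 + £1,624 + £1,008 = £2,632.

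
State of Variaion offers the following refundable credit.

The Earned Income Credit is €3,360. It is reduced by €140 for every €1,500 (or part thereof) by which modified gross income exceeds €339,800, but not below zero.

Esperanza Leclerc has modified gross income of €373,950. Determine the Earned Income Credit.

Earned Income Credit: income exceeds €339,800 by €34,150, which is 23 full-or-partial €1,500 increments; reduction = 23 × €140 = €3,220, leaving €140.

€140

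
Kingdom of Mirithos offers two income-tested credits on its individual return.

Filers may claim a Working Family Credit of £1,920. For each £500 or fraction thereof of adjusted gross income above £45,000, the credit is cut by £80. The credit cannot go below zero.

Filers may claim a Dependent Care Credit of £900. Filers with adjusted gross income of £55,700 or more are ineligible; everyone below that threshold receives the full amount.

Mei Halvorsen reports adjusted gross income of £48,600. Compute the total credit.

Working Family Credit: income exceeds £45,000 by £3,600, which is 8 full-or-partial £500 increments; reduction = 8 × £80 = £640, leaving £1,280.
Dependent Care Credit: £48,600 is below the £55,700 cutoff, so the full £900 applies.
Total: £1,280 + £900 = £2,180.

£2,180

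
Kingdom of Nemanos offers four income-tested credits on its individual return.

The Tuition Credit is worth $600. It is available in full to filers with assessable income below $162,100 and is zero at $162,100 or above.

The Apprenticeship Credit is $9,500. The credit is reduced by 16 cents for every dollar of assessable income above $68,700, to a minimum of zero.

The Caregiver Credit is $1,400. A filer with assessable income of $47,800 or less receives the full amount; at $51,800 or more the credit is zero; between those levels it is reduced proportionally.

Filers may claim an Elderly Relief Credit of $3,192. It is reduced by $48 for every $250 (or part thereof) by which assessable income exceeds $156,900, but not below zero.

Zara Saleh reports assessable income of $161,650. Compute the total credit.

$2,880

Tuition Credit: $161,650 is below the $162,100 cutoff, so the full $600 applies.
Apprenticeship Credit: 16% of the $92,950 excess over $68,700 is $14,872 ≥ base, so the credit is $0.
Caregiver Credit: $161,650 is at or above $51,800, so the credit is $0.
Elderly Relief Credit: income exceeds $156,900 by $4,750, which is 19 full-or-partial $250 increments; reduction = 19 × $48 = $912, leaving $2,280.
Total: $600 + $0 + $0 + $2,280 = $2,880.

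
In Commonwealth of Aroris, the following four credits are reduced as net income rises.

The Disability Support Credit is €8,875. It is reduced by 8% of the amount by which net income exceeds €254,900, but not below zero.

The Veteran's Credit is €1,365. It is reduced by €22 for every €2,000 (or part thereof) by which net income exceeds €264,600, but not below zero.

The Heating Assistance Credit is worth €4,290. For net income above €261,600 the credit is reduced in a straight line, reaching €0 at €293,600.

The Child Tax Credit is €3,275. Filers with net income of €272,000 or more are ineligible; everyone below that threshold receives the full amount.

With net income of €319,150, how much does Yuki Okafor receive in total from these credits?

€4,484

Disability Support Credit: 8% of the €64,250 excess over €254,900 is €5,140; credit = €8,875 − €5,140 = €3,735.
Veteran's Credit: income exceeds €264,600 by €54,550, which is 28 full-or-partial €2,000 increments; reduction = 28 × €22 = €616, leaving €749.
Heating Assistance Credit: €319,150 is at or above €293,600, so the credit is €0.
Child Tax Credit: €319,150 meets or exceeds the €272,000 cutoff, so the credit is €0.
Total: €3,735 + €749 + €0 + €0 = €4,484.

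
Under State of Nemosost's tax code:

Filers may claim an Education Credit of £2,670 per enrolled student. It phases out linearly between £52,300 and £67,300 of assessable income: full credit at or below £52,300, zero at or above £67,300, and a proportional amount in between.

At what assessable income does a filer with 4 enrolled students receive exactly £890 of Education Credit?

Full credit = 4 × £2,670 = £10,680.
£890 is 890/10,680 of the full £10,680, so 9,790/10,680 of the £15,000 range has been used: income = £52,300 + £15,000 × 9,790/10,680 = £66,050.

£66,050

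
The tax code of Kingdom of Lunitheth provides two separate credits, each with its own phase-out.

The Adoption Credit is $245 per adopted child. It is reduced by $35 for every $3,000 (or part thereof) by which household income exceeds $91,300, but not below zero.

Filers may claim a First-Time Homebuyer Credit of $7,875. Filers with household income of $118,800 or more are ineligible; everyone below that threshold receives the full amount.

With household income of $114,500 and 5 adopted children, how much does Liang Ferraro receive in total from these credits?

Adoption Credit: base = 5 × $245 = $1,225. income exceeds $91,300 by $23,200, which is 8 full-or-partial $3,000 increments; reduction = 8 × $35 = $280, leaving $945.
First-Time Homebuyer Credit: $114,500 is below the $118,800 cutoff, so the full $7,875 applies.
Total: $945 + $7,875 = $8,820.

$8,820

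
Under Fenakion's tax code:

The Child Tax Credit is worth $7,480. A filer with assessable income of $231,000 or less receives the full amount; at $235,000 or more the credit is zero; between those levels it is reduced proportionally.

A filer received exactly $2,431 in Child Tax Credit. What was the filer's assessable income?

$233,700

$2,431 is 2,431/7,480 of the full $7,480, so 5,049/7,480 of the $4,000 range has been used: income = $231,000 + $4,000 × 5,049/7,480 = $233,700.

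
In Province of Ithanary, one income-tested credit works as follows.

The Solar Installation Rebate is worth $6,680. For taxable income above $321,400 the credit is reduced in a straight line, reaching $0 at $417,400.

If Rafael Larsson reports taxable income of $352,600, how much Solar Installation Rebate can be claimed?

Solar Installation Rebate: $352,600 is $31,200 into a $96,000 phase-out range, leaving 64,800/96,000 of the credit: $6,680 × 64,800/96,000 = $4,509.

$4,509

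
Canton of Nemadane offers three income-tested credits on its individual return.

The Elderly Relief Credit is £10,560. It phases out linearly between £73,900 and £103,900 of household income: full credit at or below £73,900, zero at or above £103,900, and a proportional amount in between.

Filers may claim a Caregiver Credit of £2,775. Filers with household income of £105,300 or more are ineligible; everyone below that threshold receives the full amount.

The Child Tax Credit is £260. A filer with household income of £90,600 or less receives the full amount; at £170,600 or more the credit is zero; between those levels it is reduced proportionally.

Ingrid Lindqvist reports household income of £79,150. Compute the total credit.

£11,747

Elderly Relief Credit: £79,150 is £5,250 into a £30,000 phase-out range, leaving 24,750/30,000 of the credit: £10,560 × 24,750/30,000 = £8,712.
Caregiver Credit: £79,150 is below the £105,300 cutoff, so the full £2,775 applies.
Child Tax Credit: £79,150 is at or below the £90,600 threshold, so the full £260 applies.
Total: £8,712 + £2,775 + £260 = £11,747.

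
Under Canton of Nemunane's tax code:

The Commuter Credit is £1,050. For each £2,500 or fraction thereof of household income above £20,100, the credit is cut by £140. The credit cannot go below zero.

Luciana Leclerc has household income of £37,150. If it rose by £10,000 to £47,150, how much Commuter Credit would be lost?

At £37,150 — income exceeds £20,100 by £17,050, which is 7 full-or-partial £2,500 increments; reduction = 7 × £140 = £980, leaving £70.
At £47,150 — income exceeds £20,100 by £27,050 → 11 increments × £140 = £1,540 ≥ base, so the credit is £0.
Lost: £70 − £0 = £70.

£70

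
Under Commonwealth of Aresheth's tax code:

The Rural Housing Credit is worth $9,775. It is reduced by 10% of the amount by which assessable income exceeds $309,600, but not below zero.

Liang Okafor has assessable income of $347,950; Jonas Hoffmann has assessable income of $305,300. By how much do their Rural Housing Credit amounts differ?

Liang ($347,950): Rural Housing Credit: 10% of the $38,350 excess over $309,600 is $3,835; credit = $9,775 − $3,835 = $5,940.
Jonas ($305,300): Rural Housing Credit: $305,300 is at or below the $309,600 threshold, so the full $9,775 applies.
Difference: |$5,940 − $9,775| = $3,835.

$3,835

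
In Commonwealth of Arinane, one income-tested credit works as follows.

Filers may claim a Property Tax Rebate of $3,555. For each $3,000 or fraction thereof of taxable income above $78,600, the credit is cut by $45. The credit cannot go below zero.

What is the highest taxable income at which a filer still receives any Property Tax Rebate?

After 78 increments the reduction is 78 × $45 = $3,510, leaving $45; one more increment wipes it out. Increment 78 ends at excess 78 × $3,000 = $234,000, so the highest qualifying income is $78,600 + $234,000 = $312,600.

$312,600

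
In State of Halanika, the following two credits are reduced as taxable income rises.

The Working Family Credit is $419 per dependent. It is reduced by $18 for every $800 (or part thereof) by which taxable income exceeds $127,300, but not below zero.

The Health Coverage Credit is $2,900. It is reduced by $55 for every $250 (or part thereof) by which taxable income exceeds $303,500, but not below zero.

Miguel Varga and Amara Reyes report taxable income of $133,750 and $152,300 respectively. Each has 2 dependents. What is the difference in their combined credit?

Miguel ($133,750): Working Family Credit: base = 2 × $419 = $838. income exceeds $127,300 by $6,450, which is 9 full-or-partial $800 increments; reduction = 9 × $18 = $162, leaving $676. Health Coverage Credit: $133,750 is at or below the $303,500 threshold, so the full $2,900 applies. total $676 + $2,900 = $3,576
Amara ($152,300): Working Family Credit: base = 2 × $419 = $838. income exceeds $127,300 by $25,000, which is 32 full-or-partial $800 increments; reduction = 32 × $18 = $576, leaving $262. Health Coverage Credit: $152,300 is at or below the $303,500 threshold, so the full $2,900 applies. total $262 + $2,900 = $3,162
Difference: |$3,576 − $3,162| = $414.

$414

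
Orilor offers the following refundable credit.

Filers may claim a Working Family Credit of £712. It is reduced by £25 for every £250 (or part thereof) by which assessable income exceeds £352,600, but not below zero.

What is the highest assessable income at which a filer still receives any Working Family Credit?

£359,600

After 28 increments the reduction is 28 × £25 = £700, leaving £12; one more increment wipes it out. Increment 28 ends at excess 28 × £250 = £7,000, so the highest qualifying income is £352,600 + £7,000 = £359,600.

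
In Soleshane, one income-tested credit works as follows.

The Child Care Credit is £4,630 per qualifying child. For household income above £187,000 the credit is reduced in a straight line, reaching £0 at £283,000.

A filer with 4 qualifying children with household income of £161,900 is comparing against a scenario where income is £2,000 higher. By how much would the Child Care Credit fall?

£0

At £161,900 — base = 4 × £4,630 = £18,520. £161,900 is at or below the £187,000 threshold, so the full £18,520 applies.
At £163,900 — base = 4 × £4,630 = £18,520. £163,900 is at or below the £187,000 threshold, so the full £18,520 applies.
Lost: £18,520 − £18,520 = £0.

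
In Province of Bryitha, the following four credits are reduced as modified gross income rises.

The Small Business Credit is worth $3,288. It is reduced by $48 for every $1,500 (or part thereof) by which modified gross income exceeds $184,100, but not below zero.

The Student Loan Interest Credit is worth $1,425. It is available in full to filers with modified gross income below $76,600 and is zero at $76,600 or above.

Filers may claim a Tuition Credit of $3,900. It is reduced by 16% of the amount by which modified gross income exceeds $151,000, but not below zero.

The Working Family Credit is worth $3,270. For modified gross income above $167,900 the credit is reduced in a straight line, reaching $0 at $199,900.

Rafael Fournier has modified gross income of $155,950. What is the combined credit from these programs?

$9,666

Small Business Credit: $155,950 is at or below the $184,100 threshold, so the full $3,288 applies.
Student Loan Interest Credit: $155,950 meets or exceeds the $76,600 cutoff, so the credit is $0.
Tuition Credit: 16% of the $4,950 excess over $151,000 is $792; credit = $3,900 − $792 = $3,108.
Working Family Credit: $155,950 is at or below the $167,900 threshold, so the full $3,270 applies.
Total: $3,288 + $0 + $3,108 + $3,270 = $9,666.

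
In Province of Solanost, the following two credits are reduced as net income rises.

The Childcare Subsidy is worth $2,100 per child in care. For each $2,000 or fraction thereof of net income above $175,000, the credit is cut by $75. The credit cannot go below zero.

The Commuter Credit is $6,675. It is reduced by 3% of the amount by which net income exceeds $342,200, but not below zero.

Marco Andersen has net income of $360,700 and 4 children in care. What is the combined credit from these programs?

Childcare Subsidy: base = 4 × $2,100 = $8,400. income exceeds $175,000 by $185,700, which is 93 full-or-partial $2,000 increments; reduction = 93 × $75 = $6,975, leaving $1,425.
Commuter Credit: 3% of the $18,500 excess over $342,200 is $555; credit = $6,675 − $555 = $6,120.
Total: $1,425 + $6,120 = $7,545.

$7,545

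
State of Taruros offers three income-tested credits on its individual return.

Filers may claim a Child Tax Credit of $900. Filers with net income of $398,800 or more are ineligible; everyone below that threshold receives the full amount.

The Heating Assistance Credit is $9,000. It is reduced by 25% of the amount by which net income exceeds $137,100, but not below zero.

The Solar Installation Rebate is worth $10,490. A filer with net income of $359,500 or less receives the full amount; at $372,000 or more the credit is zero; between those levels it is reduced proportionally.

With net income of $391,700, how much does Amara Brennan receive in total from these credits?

Child Tax Credit: $391,700 is below the $398,800 cutoff, so the full $900 applies.
Heating Assistance Credit: 25% of the $254,600 excess over $137,100 is $63,650 ≥ base, so the credit is $0.
Solar Installation Rebate: $391,700 is at or above $372,000, so the credit is $0.
Total: $900 + $0 + $0 = $900.

$900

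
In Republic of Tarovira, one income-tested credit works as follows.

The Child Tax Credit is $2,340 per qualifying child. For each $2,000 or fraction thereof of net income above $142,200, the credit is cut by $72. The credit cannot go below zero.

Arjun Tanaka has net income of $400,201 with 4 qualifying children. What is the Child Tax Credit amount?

$0

Child Tax Credit: base = 4 × $2,340 = $9,360. income exceeds $142,200 by $258,001 → 130 increments × $72 = $9,360 ≥ base, so the credit is $0.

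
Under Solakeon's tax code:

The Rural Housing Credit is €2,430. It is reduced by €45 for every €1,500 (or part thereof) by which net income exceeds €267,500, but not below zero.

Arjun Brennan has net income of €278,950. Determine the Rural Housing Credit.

Rural Housing Credit: income exceeds €267,500 by €11,450, which is 8 full-or-partial €1,500 increments; reduction = 8 × €45 = €360, leaving €2,070.

€2,070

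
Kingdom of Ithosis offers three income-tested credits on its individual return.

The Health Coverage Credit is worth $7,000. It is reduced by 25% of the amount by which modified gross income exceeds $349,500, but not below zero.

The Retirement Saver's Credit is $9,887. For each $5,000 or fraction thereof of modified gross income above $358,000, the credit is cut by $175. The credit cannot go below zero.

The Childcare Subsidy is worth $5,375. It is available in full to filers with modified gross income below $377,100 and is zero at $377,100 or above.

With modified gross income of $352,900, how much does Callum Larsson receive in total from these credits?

$21,412

Health Coverage Credit: 25% of the $3,400 excess over $349,500 is $850; credit = $7,000 − $850 = $6,150.
Retirement Saver's Credit: $352,900 is at or below the $358,000 threshold, so the full $9,887 applies.
Childcare Subsidy: $352,900 is below the $377,100 cutoff, so the full $5,375 applies.
Total: $6,150 + $9,887 + $5,375 = $21,412.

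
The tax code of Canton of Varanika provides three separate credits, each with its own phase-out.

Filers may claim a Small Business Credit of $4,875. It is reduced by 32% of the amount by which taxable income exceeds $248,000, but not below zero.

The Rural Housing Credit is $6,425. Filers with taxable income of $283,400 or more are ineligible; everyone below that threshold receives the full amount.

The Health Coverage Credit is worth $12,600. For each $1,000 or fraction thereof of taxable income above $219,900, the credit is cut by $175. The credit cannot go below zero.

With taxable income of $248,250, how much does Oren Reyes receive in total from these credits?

$18,745

Small Business Credit: 32% of the $250 excess over $248,000 is $80; credit = $4,875 − $80 = $4,795.
Rural Housing Credit: $248,250 is below the $283,400 cutoff, so the full $6,425 applies.
Health Coverage Credit: income exceeds $219,900 by $28,350, which is 29 full-or-partial $1,000 increments; reduction = 29 × $175 = $5,075, leaving $7,525.
Total: $4,795 + $6,425 + $7,525 = $18,745.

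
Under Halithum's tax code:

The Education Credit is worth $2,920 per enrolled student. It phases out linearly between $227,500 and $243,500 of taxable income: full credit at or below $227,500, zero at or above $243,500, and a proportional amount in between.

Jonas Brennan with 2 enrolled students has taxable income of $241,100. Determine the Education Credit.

Education Credit: base = 2 × $2,920 = $5,840. $241,100 is $13,600 into a $16,000 phase-out range, leaving 2,400/16,000 of the credit: $5,840 × 2,400/16,000 = $876.

$876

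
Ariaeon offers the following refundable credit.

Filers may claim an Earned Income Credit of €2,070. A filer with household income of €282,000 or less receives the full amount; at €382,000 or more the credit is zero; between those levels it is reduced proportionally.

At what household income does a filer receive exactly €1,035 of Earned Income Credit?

€332,000

€1,035 is 1,035/2,070 of the full €2,070, so 1,035/2,070 of the €100,000 range has been used: income = €282,000 + €100,000 × 1,035/2,070 = €332,000.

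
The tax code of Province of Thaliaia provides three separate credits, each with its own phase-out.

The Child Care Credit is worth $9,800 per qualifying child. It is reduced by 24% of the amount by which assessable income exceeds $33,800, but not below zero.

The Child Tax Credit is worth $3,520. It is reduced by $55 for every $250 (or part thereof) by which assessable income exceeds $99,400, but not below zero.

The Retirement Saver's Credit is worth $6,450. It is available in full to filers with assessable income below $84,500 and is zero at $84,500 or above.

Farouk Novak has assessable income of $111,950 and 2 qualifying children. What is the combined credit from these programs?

Child Care Credit: base = 2 × $9,800 = $19,600. 24% of the $78,150 excess over $33,800 is $18,756; credit = $19,600 − $18,756 = $844.
Child Tax Credit: income exceeds $99,400 by $12,550, which is 51 full-or-partial $250 increments; reduction = 51 × $55 = $2,805, leaving $715.
Retirement Saver's Credit: $111,950 meets or exceeds the $84,500 cutoff, so the credit is $0.
Total: $844 + $715 + $0 = $1,559.

$1,559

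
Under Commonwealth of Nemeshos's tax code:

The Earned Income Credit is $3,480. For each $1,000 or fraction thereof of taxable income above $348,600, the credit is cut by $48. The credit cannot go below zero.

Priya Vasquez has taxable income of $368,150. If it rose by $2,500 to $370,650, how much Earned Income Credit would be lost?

At $368,150 — income exceeds $348,600 by $19,550, which is 20 full-or-partial $1,000 increments; reduction = 20 × $48 = $960, leaving $2,520.
At $370,650 — income exceeds $348,600 by $22,050, which is 23 full-or-partial $1,000 increments; reduction = 23 × $48 = $1,104, leaving $2,376.
Lost: $2,520 − $2,376 = $144.

$144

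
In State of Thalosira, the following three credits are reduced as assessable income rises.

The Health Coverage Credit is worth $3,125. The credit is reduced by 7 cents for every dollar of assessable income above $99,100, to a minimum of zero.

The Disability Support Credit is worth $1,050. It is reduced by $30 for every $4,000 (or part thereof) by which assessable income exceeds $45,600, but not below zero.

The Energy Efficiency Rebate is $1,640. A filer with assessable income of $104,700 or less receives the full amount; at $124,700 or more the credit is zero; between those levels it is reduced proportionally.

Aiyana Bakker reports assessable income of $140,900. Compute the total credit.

$529

Health Coverage Credit: 7% of the $41,800 excess over $99,100 is $2,926; credit = $3,125 − $2,926 = $199.
Disability Support Credit: income exceeds $45,600 by $95,300, which is 24 full-or-partial $4,000 increments; reduction = 24 × $30 = $720, leaving $330.
Energy Efficiency Rebate: $140,900 is at or above $124,700, so the credit is $0.
Total: $199 + $330 + $0 = $529.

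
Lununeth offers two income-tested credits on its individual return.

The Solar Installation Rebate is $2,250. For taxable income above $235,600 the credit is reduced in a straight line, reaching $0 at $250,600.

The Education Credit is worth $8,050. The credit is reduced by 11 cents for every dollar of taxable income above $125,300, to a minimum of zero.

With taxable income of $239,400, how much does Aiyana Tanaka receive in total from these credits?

$1,680

Solar Installation Rebate: $239,400 is $3,800 into a $15,000 phase-out range, leaving 11,200/15,000 of the credit: $2,250 × 11,200/15,000 = $1,680.
Education Credit: 11% of the $114,100 excess over $125,300 is $12,551 ≥ base, so the credit is $0.
Total: $1,680 + $0 = $1,680.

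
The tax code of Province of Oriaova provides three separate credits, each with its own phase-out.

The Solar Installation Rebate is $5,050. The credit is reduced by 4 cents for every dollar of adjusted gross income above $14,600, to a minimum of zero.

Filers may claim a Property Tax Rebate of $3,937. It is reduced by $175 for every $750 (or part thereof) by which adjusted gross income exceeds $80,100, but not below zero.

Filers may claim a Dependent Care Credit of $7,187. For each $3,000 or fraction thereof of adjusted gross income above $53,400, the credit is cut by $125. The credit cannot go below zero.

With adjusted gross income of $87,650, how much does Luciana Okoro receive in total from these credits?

Solar Installation Rebate: 4% of the $73,050 excess over $14,600 is $2,922; credit = $5,050 − $2,922 = $2,128.
Property Tax Rebate: income exceeds $80,100 by $7,550, which is 11 full-or-partial $750 increments; reduction = 11 × $175 = $1,925, leaving $2,012.
Dependent Care Credit: income exceeds $53,400 by $34,250, which is 12 full-or-partial $3,000 increments; reduction = 12 × $125 = $1,500, leaving $5,687.
Total: $2,128 + $2,012 + $5,687 = $9,827.

$9,827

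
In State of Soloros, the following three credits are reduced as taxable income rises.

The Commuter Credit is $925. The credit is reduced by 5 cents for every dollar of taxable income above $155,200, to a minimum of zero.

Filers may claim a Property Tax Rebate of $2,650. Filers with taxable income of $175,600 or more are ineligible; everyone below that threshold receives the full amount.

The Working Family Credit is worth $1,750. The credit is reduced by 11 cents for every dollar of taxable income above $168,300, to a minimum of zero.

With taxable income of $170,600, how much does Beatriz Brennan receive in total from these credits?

Commuter Credit: 5% of the $15,400 excess over $155,200 is $770; credit = $925 − $770 = $155.
Property Tax Rebate: $170,600 is below the $175,600 cutoff, so the full $2,650 applies.
Working Family Credit: 11% of the $2,300 excess over $168,300 is $253; credit = $1,750 − $253 = $1,497.
Total: $155 + $2,650 + $1,497 = $4,302.

$4,302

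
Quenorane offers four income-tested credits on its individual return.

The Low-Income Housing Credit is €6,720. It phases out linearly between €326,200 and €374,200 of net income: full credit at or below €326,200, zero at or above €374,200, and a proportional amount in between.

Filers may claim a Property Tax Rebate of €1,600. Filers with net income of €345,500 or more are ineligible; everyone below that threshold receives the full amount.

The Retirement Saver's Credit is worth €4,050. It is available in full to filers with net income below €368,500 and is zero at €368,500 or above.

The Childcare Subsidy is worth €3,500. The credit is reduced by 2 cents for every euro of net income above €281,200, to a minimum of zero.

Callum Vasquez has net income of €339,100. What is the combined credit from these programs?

Low-Income Housing Credit: €339,100 is €12,900 into a €48,000 phase-out range, leaving 35,100/48,000 of the credit: €6,720 × 35,100/48,000 = €4,914.
Property Tax Rebate: €339,100 is below the €345,500 cutoff, so the full €1,600 applies.
Retirement Saver's Credit: €339,100 is below the €368,500 cutoff, so the full €4,050 applies.
Childcare Subsidy: 2% of the €57,900 excess over €281,200 is €1,158; credit = €3,500 − €1,158 = €2,342.
Total: €4,914 + €1,600 + €4,050 + €2,342 = €12,906.

€12,906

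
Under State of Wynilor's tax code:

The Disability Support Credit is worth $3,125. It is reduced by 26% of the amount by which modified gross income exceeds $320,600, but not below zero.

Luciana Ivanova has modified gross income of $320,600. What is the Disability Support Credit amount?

$3,125

Disability Support Credit: $320,600 is at or below the $320,600 threshold, so the full $3,125 applies.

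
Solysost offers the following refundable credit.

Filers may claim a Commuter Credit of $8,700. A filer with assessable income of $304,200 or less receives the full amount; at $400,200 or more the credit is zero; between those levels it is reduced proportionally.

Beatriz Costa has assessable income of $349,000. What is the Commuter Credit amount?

$4,640

Commuter Credit: $349,000 is $44,800 into a $96,000 phase-out range, leaving 51,200/96,000 of the credit: $8,700 × 51,200/96,000 = $4,640.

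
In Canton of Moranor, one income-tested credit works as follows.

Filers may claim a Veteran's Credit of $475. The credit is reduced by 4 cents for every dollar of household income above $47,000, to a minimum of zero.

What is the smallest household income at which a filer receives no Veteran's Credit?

The credit falls by 4% of each dollar above $47,000, so it reaches zero when the excess is $475 / 4% = $11,875: income = $47,000 + $11,875 = $58,875.

$58,875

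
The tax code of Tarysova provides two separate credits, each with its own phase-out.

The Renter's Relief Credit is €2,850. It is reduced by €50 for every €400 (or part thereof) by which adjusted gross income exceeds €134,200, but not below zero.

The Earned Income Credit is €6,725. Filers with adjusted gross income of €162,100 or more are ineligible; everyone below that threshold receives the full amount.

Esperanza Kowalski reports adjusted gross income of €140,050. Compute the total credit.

Renter's Relief Credit: income exceeds €134,200 by €5,850, which is 15 full-or-partial €400 increments; reduction = 15 × €50 = €750, leaving €2,100.
Earned Income Credit: €140,050 is below the €162,100 cutoff, so the full €6,725 applies.
Total: €2,100 + €6,725 = €8,825.

€8,825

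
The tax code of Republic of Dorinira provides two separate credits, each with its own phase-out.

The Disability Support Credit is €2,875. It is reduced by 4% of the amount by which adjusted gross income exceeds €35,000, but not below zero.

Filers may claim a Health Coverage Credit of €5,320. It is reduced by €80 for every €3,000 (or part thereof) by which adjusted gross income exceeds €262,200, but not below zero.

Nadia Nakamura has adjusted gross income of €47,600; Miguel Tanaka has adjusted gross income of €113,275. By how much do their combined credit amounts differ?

Nadia (€47,600): Disability Support Credit: 4% of the €12,600 excess over €35,000 is €504; credit = €2,875 − €504 = €2,371. Health Coverage Credit: €47,600 is at or below the €262,200 threshold, so the full €5,320 applies. total €2,371 + €5,320 = €7,691
Miguel (€113,275): Disability Support Credit: 4% of the €78,275 excess over €35,000 is €3,131 ≥ base, so the credit is €0. Health Coverage Credit: €113,275 is at or below the €262,200 threshold, so the full €5,320 applies. total €0 + €5,320 = €5,320
Difference: |€7,691 − €5,320| = €2,371.

€2,371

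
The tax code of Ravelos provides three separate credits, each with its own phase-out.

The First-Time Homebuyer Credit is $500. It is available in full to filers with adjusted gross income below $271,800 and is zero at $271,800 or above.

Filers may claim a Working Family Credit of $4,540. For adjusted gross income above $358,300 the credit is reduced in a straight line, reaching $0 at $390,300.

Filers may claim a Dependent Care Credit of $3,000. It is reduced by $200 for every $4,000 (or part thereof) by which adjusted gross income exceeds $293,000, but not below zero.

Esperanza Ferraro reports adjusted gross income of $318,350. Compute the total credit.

$6,140

First-Time Homebuyer Credit: $318,350 meets or exceeds the $271,800 cutoff, so the credit is $0.
Working Family Credit: $318,350 is at or below the $358,300 threshold, so the full $4,540 applies.
Dependent Care Credit: income exceeds $293,000 by $25,350, which is 7 full-or-partial $4,000 increments; reduction = 7 × $200 = $1,400, leaving $1,600.
Total: $0 + $4,540 + $1,600 = $6,140.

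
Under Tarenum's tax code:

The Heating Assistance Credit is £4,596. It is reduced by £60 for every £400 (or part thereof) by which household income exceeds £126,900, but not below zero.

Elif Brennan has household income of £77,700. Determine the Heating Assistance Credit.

Heating Assistance Credit: £77,700 is at or below the £126,900 threshold, so the full £4,596 applies.

£4,596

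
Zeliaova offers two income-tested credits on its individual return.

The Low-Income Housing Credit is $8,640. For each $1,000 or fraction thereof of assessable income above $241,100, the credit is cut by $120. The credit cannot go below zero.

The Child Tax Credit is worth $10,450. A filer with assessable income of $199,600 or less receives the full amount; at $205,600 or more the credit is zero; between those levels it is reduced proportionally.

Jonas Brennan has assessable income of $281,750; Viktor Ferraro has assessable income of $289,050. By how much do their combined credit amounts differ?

Jonas ($281,750): Low-Income Housing Credit: income exceeds $241,100 by $40,650, which is 41 full-or-partial $1,000 increments; reduction = 41 × $120 = $4,920, leaving $3,720. Child Tax Credit: $281,750 is at or above $205,600, so the credit is $0. total $3,720 + $0 = $3,720
Viktor ($289,050): Low-Income Housing Credit: income exceeds $241,100 by $47,950, which is 48 full-or-partial $1,000 increments; reduction = 48 × $120 = $5,760, leaving $2,880. Child Tax Credit: $289,050 is at or above $205,600, so the credit is $0. total $2,880 + $0 = $2,880
Difference: |$3,720 − $2,880| = $840.

$840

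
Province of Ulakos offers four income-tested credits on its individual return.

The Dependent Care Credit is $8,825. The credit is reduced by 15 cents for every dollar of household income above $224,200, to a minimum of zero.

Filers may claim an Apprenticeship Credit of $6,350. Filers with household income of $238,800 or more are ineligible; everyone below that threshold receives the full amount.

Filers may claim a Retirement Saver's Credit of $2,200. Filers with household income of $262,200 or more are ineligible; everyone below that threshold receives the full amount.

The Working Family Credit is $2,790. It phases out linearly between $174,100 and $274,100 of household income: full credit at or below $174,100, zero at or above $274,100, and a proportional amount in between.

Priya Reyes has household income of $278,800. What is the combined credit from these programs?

$635

Dependent Care Credit: 15% of the $54,600 excess over $224,200 is $8,190; credit = $8,825 − $8,190 = $635.
Apprenticeship Credit: $278,800 meets or exceeds the $238,800 cutoff, so the credit is $0.
Retirement Saver's Credit: $278,800 meets or exceeds the $262,200 cutoff, so the credit is $0.
Working Family Credit: $278,800 is at or above $274,100, so the credit is $0.
Total: $635 + $0 + $0 + $0 = $635.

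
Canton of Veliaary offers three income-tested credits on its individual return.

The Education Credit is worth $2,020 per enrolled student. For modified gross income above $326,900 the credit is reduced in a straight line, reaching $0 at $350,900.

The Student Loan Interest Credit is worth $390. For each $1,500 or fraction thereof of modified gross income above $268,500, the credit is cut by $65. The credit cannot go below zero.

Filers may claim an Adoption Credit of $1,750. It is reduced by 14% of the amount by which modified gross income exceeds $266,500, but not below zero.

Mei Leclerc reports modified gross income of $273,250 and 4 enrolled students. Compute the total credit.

$9,015

Education Credit: base = 4 × $2,020 = $8,080. $273,250 is at or below the $326,900 threshold, so the full $8,080 applies.
Student Loan Interest Credit: income exceeds $268,500 by $4,750, which is 4 full-or-partial $1,500 increments; reduction = 4 × $65 = $260, leaving $130.
Adoption Credit: 14% of the $6,750 excess over $266,500 is $945; credit = $1,750 − $945 = $805.
Total: $8,080 + $130 + $805 = $9,015.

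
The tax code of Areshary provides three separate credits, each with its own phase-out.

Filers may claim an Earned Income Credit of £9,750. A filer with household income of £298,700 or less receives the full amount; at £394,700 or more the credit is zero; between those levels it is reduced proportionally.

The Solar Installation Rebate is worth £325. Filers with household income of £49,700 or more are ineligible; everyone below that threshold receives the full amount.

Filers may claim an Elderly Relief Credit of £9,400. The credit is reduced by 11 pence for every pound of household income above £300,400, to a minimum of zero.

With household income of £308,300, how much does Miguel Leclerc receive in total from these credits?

Earned Income Credit: £308,300 is £9,600 into a £96,000 phase-out range, leaving 86,400/96,000 of the credit: £9,750 × 86,400/96,000 = £8,775.
Solar Installation Rebate: £308,300 meets or exceeds the £49,700 cutoff, so the credit is £0.
Elderly Relief Credit: 11% of the £7,900 excess over £300,400 is £869; credit = £9,400 − £869 = £8,531.
Total: £8,775 + £0 + £8,531 = £17,306.

£17,306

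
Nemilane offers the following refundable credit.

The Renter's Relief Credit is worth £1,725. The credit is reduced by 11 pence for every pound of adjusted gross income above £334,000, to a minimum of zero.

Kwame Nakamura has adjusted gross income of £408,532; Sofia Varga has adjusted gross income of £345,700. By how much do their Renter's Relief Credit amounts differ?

Kwame (£408,532): Renter's Relief Credit: 11% of the £74,532 excess over £334,000 is £8,198.52 ≥ base, so the credit is £0.
Sofia (£345,700): Renter's Relief Credit: 11% of the £11,700 excess over £334,000 is £1,287; credit = £1,725 − £1,287 = £438.
Difference: |£0 − £438| = £438.

£438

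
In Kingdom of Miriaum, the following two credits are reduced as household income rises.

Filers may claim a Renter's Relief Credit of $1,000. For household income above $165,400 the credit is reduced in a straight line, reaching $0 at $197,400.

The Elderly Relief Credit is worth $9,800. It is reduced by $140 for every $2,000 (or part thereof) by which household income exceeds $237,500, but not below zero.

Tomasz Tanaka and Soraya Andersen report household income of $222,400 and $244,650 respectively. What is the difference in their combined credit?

$560

Tomasz ($222,400): Renter's Relief Credit: $222,400 is at or above $197,400, so the credit is $0. Elderly Relief Credit: $222,400 is at or below the $237,500 threshold, so the full $9,800 applies. total $0 + $9,800 = $9,800
Soraya ($244,650): Renter's Relief Credit: $244,650 is at or above $197,400, so the credit is $0. Elderly Relief Credit: income exceeds $237,500 by $7,150, which is 4 full-or-partial $2,000 increments; reduction = 4 × $140 = $560, leaving $9,240. total $0 + $9,240 = $9,240
Difference: |$9,800 − $9,240| = $560.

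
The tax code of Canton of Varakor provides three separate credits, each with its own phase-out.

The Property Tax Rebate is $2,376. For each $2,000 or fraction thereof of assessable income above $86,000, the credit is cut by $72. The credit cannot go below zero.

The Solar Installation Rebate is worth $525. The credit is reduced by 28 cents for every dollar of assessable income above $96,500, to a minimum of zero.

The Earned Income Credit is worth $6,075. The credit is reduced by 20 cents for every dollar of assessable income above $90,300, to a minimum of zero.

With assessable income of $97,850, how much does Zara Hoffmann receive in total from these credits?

$6,656

Property Tax Rebate: income exceeds $86,000 by $11,850, which is 6 full-or-partial $2,000 increments; reduction = 6 × $72 = $432, leaving $1,944.
Solar Installation Rebate: 28% of the $1,350 excess over $96,500 is $378; credit = $525 − $378 = $147.
Earned Income Credit: 20% of the $7,550 excess over $90,300 is $1,510; credit = $6,075 − $1,510 = $4,565.
Total: $1,944 + $147 + $4,565 = $6,656.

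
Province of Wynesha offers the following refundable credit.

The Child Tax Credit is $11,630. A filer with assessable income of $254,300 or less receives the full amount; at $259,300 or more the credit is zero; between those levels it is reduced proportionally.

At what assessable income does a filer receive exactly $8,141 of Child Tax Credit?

$255,800

$8,141 is 8,141/11,630 of the full $11,630, so 3,489/11,630 of the $5,000 range has been used: income = $254,300 + $5,000 × 3,489/11,630 = $255,800.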